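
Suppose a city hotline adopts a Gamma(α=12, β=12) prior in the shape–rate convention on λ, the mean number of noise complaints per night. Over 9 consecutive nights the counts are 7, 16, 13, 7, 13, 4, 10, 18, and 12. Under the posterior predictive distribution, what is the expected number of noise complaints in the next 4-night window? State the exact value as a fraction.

Total count: 7 + 16 + 13 + 7 + 13 + 4 + 10 + 18 + 12 = 100.
Total exposure: 9 nights.
The Gamma prior is conjugate for the Poisson rate, so λ | data ~ Gamma(12+100, 12+9) = Gamma(112, 21).
Predictive mean over a 4-night window = T·E[λ|data] = 4·112/21 = 64/3.

64/3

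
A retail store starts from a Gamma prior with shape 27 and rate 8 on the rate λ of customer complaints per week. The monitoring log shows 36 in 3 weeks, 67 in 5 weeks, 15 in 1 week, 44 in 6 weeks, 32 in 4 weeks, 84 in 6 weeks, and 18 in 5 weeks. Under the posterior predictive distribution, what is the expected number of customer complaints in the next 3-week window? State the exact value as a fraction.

51/2

Total count: 36 + 67 + 15 + 44 + 32 + 84 + 18 = 296.
Total exposure: 3 + 5 + 1 + 6 + 4 + 6 + 5 = 30 weeks.
Posterior: α' = 27 + 296 = 323, β' = 8 + 30 = 38.
Predictive mean over a 3-week window = T·E[λ|data] = 3·323/38 = 51/2.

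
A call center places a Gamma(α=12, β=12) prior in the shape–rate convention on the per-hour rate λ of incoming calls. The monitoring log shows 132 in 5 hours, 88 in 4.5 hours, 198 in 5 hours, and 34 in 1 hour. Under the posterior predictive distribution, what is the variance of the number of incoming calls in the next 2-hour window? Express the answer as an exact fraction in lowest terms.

Total count: 132 + 88 + 198 + 34 = 452.
Total exposure: 5 + 4.5 + 5 + 1 = 15.5 hours.
Conjugate update: add total count to the shape and total exposure to the rate, giving Gamma(464, 55/2).
The posterior predictive for a window of length T is Negative Binomial with variance T·α'·(β'+T)/β'² = 2·464·(59/2)/(3025/4) = 109504/3025.

109504/3025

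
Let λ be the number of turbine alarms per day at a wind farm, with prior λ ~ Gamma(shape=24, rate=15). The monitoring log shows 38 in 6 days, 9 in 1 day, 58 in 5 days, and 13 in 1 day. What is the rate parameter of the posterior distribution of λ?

28

Total count: 38 + 9 + 58 + 13 = 118.
Total exposure: 6 + 1 + 5 + 1 = 13 days.
Gamma(α, β) with Poisson data over total exposure Σt gives posterior Gamma(α+Σx, β+Σt) = Gamma(142, 28).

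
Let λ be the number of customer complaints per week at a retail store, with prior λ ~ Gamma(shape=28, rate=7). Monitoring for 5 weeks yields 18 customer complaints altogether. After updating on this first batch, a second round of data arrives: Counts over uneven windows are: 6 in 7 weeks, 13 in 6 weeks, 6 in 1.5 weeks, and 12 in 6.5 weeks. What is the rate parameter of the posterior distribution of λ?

33

Total count 18 over total exposure 5 weeks.
After the first batch: Gamma(28 + 18, 7 + 5) = Gamma(46, 12).
Total count: 6 + 13 + 6 + 12 = 37.
Total exposure: 7 + 6 + 1.5 + 6.5 = 21 weeks.
After the second batch: Gamma(46 + 37, 12 + 21) = Gamma(83, 33).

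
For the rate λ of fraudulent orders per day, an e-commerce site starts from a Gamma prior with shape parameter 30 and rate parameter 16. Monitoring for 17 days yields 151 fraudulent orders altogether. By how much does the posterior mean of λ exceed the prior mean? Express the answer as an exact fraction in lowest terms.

Total count 151 over total exposure 17 days.
Gamma(α, β) with Poisson data over total exposure Σt gives posterior Gamma(α+Σx, β+Σt) = Gamma(181, 33).
Posterior mean = 181/33 = 181/33; prior mean = 30/16 = 15/8. Difference = 181/33 − 15/8 = 953/264.

953/264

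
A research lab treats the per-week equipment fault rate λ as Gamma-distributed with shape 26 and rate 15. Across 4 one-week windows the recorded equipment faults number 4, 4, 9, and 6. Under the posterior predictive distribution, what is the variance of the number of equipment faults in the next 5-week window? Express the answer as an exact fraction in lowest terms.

Total count: 4 + 4 + 9 + 6 = 23.
Total exposure: 4 weeks.
Conjugate update: add total count to the shape and total exposure to the rate, giving Gamma(49, 19).
The posterior predictive for a window of length T is Negative Binomial with variance T·α'·(β'+T)/β'² = 5·49·24/361 = 5880/361.

5880/361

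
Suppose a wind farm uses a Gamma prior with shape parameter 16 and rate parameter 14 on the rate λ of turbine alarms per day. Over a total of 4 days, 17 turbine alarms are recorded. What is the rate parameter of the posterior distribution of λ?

18

Total count 17 over total exposure 4 days.
Conjugate update: add total count to the shape and total exposure to the rate, giving Gamma(33, 18).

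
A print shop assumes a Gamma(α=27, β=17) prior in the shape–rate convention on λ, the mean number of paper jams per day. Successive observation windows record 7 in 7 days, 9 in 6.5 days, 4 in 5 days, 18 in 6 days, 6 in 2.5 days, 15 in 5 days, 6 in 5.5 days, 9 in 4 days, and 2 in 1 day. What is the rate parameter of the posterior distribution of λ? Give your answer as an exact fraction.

Total count: 7 + 9 + 4 + 18 + 6 + 15 + 6 + 9 + 2 = 76.
Total exposure: 7 + 6.5 + 5 + 6 + 2.5 + 5 + 5.5 + 4 + 1 = 42.5 days.
Gamma(α, β) with Poisson data over total exposure Σt gives posterior Gamma(α+Σx, β+Σt) = Gamma(103, 119/2).

119/2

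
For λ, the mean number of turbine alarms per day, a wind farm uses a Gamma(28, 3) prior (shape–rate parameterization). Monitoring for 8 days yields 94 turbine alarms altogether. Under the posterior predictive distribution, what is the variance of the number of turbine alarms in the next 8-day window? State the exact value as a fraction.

18544/121

Total count 94 over total exposure 8 days.
By Gamma–Poisson conjugacy, the posterior is Gamma(α + Σx, β + Σt) = Gamma(28 + 94, 3 + 8) = Gamma(122, 11).
The posterior predictive for a window of length T is Negative Binomial with variance T·α'·(β'+T)/β'² = 8·122·19/121 = 18544/121.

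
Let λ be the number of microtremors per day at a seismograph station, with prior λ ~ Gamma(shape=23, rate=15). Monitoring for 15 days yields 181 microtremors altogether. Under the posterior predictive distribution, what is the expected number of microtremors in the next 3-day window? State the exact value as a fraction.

102/5

Total count 181 over total exposure 15 days.
Conjugate update: add total count to the shape and total exposure to the rate, giving Gamma(204, 30).
Predictive mean over a 3-day window = T·E[λ|data] = 3·204/30 = 102/5.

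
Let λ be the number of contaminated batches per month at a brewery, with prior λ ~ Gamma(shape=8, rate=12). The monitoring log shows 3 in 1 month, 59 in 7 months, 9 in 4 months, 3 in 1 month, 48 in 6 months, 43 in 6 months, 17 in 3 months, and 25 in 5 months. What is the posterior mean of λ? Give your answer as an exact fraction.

Total count: 3 + 59 + 9 + 3 + 48 + 43 + 17 + 25 = 207.
Total exposure: 1 + 7 + 4 + 1 + 6 + 6 + 3 + 5 = 33 months.
Posterior: α' = 8 + 207 = 215, β' = 12 + 33 = 45.
Posterior mean = α'/β' = 215/45 = 43/9.

43/9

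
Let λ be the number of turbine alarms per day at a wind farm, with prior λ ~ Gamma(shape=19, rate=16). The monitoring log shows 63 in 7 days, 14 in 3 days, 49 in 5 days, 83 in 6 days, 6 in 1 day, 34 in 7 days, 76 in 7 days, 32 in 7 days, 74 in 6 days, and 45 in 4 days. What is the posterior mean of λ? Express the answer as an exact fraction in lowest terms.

Total count: 63 + 14 + 49 + 83 + 6 + 34 + 76 + 32 + 74 + 45 = 476.
Total exposure: 7 + 3 + 5 + 6 + 1 + 7 + 7 + 7 + 6 + 4 = 53 days.
Posterior: α' = 19 + 476 = 495, β' = 16 + 53 = 69.
Posterior mean = α'/β' = 495/69 = 165/23.

165/23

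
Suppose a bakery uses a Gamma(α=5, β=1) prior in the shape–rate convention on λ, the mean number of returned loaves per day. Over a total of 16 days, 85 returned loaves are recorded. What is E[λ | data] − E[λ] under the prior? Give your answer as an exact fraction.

Total count 85 over total exposure 16 days.
Conjugate update: add total count to the shape and total exposure to the rate, giving Gamma(90, 17).
Posterior mean = 90/17 = 90/17; prior mean = 5/1 = 5. Difference = 90/17 − 5 = 5/17.

5/17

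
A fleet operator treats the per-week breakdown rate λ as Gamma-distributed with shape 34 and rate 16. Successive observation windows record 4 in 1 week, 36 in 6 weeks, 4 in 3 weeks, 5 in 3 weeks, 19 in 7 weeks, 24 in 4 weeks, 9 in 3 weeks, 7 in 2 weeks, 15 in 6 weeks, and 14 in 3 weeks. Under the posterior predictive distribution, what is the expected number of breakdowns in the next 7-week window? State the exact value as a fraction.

Total count: 4 + 36 + 4 + 5 + 19 + 24 + 9 + 7 + 15 + 14 = 137.
Total exposure: 1 + 6 + 3 + 3 + 7 + 4 + 3 + 2 + 6 + 3 = 38 weeks.
The Gamma prior is conjugate for the Poisson rate, so λ | data ~ Gamma(34+137, 16+38) = Gamma(171, 54).
Predictive mean over a 7-week window = T·E[λ|data] = 7·171/54 = 133/6.

133/6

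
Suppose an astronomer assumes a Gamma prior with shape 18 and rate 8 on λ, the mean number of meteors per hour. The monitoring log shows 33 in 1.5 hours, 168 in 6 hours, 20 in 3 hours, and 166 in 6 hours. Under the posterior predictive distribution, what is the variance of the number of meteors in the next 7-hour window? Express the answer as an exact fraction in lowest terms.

Total count: 33 + 168 + 20 + 166 = 387.
Total exposure: 1.5 + 6 + 3 + 6 = 16.5 hours.
Conjugate update: add total count to the shape and total exposure to the rate, giving Gamma(405, 49/2).
The posterior predictive for a window of length T is Negative Binomial with variance T·α'·(β'+T)/β'² = 7·405·(63/2)/(2401/4) = 7290/49.

7290/49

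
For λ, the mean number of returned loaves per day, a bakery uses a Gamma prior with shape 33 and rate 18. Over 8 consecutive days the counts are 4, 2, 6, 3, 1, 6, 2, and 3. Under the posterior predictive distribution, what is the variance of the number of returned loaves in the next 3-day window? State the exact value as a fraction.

1305/169

Total count: 4 + 2 + 6 + 3 + 1 + 6 + 2 + 3 = 27.
Total exposure: 8 days.
The Gamma prior is conjugate for the Poisson rate, so λ | data ~ Gamma(33+27, 18+8) = Gamma(60, 26).
The posterior predictive for a window of length T is Negative Binomial with variance T·α'·(β'+T)/β'² = 3·60·29/676 = 1305/169.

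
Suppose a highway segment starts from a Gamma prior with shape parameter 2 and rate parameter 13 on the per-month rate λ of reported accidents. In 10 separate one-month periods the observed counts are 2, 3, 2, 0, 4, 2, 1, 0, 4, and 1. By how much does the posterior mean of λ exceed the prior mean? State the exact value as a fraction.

Total count: 2 + 3 + 2 + 0 + 4 + 2 + 1 + 0 + 4 + 1 = 19.
Total exposure: 10 months.
Conjugate update: add total count to the shape and total exposure to the rate, giving Gamma(21, 23).
Posterior mean = 21/23 = 21/23; prior mean = 2/13 = 2/13. Difference = 21/23 − 2/13 = 227/299.

227/299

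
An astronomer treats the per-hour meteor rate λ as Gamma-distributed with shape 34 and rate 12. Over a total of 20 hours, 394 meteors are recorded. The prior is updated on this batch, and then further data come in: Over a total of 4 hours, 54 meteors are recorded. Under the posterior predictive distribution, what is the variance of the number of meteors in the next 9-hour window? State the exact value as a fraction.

Total count 394 over total exposure 20 hours.
After the first batch: Gamma(34 + 394, 12 + 20) = Gamma(428, 32).
Total count 54 over total exposure 4 hours.
After the second batch: Gamma(428 + 54, 32 + 4) = Gamma(482, 36).
The posterior predictive for a window of length T is Negative Binomial with variance T·α'·(β'+T)/β'² = 9·482·45/1296 = 1205/8.

1205/8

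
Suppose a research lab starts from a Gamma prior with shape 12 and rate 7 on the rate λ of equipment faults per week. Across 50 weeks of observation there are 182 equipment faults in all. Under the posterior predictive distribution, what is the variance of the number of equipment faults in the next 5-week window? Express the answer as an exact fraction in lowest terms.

Total count 182 over total exposure 50 weeks.
Gamma(α, β) with Poisson data over total exposure Σt gives posterior Gamma(α+Σx, β+Σt) = Gamma(194, 57).
The posterior predictive for a window of length T is Negative Binomial with variance T·α'·(β'+T)/β'² = 5·194·62/3249 = 60140/3249.

60140/3249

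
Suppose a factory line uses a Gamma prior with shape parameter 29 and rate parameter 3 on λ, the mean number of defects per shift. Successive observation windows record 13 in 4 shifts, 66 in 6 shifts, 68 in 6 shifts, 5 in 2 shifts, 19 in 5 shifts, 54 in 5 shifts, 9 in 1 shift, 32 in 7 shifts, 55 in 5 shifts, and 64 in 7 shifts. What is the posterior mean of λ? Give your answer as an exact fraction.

138/17

Total count: 13 + 66 + 68 + 5 + 19 + 54 + 9 + 32 + 55 + 64 = 385.
Total exposure: 4 + 6 + 6 + 2 + 5 + 5 + 1 + 7 + 5 + 7 = 48 shifts.
Gamma(α, β) with Poisson data over total exposure Σt gives posterior Gamma(α+Σx, β+Σt) = Gamma(414, 51).
Posterior mean = α'/β' = 414/51 = 138/17.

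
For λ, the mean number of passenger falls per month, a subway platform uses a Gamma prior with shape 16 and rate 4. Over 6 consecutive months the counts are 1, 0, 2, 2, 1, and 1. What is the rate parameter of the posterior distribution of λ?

Total count: 1 + 0 + 2 + 2 + 1 + 1 = 7.
Total exposure: 6 months.
The Gamma prior is conjugate for the Poisson rate, so λ | data ~ Gamma(16+7, 4+6) = Gamma(23, 10).

10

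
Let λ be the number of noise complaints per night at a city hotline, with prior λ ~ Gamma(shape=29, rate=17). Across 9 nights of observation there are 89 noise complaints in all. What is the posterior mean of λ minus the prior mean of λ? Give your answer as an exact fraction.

626/221

Total count 89 over total exposure 9 nights.
Conjugate update: add total count to the shape and total exposure to the rate, giving Gamma(118, 26).
Posterior mean = 118/26 = 59/13; prior mean = 29/17 = 29/17. Difference = 59/13 − 29/17 = 626/221.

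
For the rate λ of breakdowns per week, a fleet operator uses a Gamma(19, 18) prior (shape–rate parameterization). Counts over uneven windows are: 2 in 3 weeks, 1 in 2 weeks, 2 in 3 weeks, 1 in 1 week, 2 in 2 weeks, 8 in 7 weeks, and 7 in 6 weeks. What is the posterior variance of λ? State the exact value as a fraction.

Total count: 2 + 1 + 2 + 1 + 2 + 8 + 7 = 23.
Total exposure: 3 + 2 + 3 + 1 + 2 + 7 + 6 = 24 weeks.
Conjugate update: add total count to the shape and total exposure to the rate, giving Gamma(42, 42).
Posterior variance = α'/β'² = 42/1764 = 1/42.

1/42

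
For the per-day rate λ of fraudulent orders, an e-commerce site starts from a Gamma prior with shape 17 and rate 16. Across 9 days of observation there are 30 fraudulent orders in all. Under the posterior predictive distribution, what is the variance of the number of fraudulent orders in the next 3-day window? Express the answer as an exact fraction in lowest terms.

3948/625

Total count 30 over total exposure 9 days.
Posterior: α' = 17 + 30 = 47, β' = 16 + 9 = 25.
The posterior predictive for a window of length T is Negative Binomial with variance T·α'·(β'+T)/β'² = 3·47·28/625 = 3948/625.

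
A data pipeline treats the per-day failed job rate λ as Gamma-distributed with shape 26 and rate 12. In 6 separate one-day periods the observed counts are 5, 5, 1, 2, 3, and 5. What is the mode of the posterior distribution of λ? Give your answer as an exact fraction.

23/9

Total count: 5 + 5 + 1 + 2 + 3 + 5 = 21.
Total exposure: 6 days.
Gamma(α, β) with Poisson data over total exposure Σt gives posterior Gamma(α+Σx, β+Σt) = Gamma(47, 18).
Posterior mode = (α'−1)/β' = 46/18 = 23/9.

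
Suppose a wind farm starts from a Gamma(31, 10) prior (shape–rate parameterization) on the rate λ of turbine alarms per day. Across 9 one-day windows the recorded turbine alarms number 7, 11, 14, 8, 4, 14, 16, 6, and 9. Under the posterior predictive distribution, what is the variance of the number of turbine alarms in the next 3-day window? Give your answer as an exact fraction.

Total count: 7 + 11 + 14 + 8 + 4 + 14 + 16 + 6 + 9 = 89.
Total exposure: 9 days.
Gamma(α, β) with Poisson data over total exposure Σt gives posterior Gamma(α+Σx, β+Σt) = Gamma(120, 19).
The posterior predictive for a window of length T is Negative Binomial with variance T·α'·(β'+T)/β'² = 3·120·22/361 = 7920/361.

7920/361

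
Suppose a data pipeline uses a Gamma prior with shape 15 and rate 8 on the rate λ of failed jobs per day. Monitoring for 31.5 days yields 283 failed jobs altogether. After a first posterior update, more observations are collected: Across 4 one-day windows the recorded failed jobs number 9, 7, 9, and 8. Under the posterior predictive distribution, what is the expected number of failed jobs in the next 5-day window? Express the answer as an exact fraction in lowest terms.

3310/87

Total count 283 over total exposure 31.5 days.
After the first batch: Gamma(15 + 283, 8 + 31.5) = Gamma(298, 79/2).
Total count: 9 + 7 + 9 + 8 = 33.
Total exposure: 4 days.
After the second batch: Gamma(298 + 33, 79/2 + 4) = Gamma(331, 87/2).
Predictive mean over a 5-day window = T·E[λ|data] = 5·331/(87/2) = 3310/87.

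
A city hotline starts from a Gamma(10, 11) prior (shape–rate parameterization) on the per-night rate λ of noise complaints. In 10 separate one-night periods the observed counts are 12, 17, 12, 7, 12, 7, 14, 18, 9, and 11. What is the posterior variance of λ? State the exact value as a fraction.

Total count: 12 + 17 + 12 + 7 + 12 + 7 + 14 + 18 + 9 + 11 = 119.
Total exposure: 10 nights.
The Gamma prior is conjugate for the Poisson rate, so λ | data ~ Gamma(10+119, 11+10) = Gamma(129, 21).
Posterior variance = α'/β'² = 129/441 = 43/147.

43/147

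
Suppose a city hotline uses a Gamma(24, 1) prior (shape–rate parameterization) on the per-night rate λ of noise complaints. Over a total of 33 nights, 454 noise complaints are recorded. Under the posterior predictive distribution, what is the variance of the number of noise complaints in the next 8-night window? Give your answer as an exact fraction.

Total count 454 over total exposure 33 nights.
Posterior: α' = 24 + 454 = 478, β' = 1 + 33 = 34.
The posterior predictive for a window of length T is Negative Binomial with variance T·α'·(β'+T)/β'² = 8·478·42/1156 = 40152/289.

40152/289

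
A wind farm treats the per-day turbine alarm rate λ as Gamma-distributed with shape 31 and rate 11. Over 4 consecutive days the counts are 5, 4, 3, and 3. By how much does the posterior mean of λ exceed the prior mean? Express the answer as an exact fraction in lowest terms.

Total count: 5 + 4 + 3 + 3 = 15.
Total exposure: 4 days.
The Gamma prior is conjugate for the Poisson rate, so λ | data ~ Gamma(31+15, 11+4) = Gamma(46, 15).
Posterior mean = 46/15 = 46/15; prior mean = 31/11 = 31/11. Difference = 46/15 − 31/11 = 41/165.

41/165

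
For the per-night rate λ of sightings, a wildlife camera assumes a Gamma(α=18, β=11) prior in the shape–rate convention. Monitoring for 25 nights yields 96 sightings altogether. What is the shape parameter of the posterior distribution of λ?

114

Total count 96 over total exposure 25 nights.
Conjugate update: add total count to the shape and total exposure to the rate, giving Gamma(114, 36).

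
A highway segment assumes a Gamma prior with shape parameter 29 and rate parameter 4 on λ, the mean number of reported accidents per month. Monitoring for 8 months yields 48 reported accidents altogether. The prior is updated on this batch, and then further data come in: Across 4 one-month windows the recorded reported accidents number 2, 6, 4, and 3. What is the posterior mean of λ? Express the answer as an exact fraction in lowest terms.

Total count 48 over total exposure 8 months.
After the first batch: Gamma(29 + 48, 4 + 8) = Gamma(77, 12).
Total count: 2 + 6 + 4 + 3 = 15.
Total exposure: 4 months.
After the second batch: Gamma(77 + 15, 12 + 4) = Gamma(92, 16).
Posterior mean = α'/β' = 92/16 = 23/4.

23/4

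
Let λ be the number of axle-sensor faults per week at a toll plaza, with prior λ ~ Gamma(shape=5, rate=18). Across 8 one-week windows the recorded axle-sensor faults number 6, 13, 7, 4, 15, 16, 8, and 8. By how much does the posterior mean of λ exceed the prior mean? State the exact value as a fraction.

Total count: 6 + 13 + 7 + 4 + 15 + 16 + 8 + 8 = 77.
Total exposure: 8 weeks.
Posterior: α' = 5 + 77 = 82, β' = 18 + 8 = 26.
Posterior mean = 82/26 = 41/13; prior mean = 5/18 = 5/18. Difference = 41/13 − 5/18 = 673/234.

673/234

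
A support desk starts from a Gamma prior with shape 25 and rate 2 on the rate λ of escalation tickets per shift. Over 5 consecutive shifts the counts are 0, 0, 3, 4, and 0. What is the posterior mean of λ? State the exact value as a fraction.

32/7

Total count: 0 + 0 + 3 + 4 + 0 = 7.
Total exposure: 5 shifts.
The Gamma prior is conjugate for the Poisson rate, so λ | data ~ Gamma(25+7, 2+5) = Gamma(32, 7).
Posterior mean = α'/β' = 32/7.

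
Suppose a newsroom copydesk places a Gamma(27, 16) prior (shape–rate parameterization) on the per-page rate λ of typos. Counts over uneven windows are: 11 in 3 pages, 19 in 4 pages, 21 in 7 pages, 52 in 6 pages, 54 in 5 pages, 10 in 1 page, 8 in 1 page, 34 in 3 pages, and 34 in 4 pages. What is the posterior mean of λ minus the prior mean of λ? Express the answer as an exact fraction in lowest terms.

297/80

Total count: 11 + 19 + 21 + 52 + 54 + 10 + 8 + 34 + 34 = 243.
Total exposure: 3 + 4 + 7 + 6 + 5 + 1 + 1 + 3 + 4 = 34 pages.
Gamma(α, β) with Poisson data over total exposure Σt gives posterior Gamma(α+Σx, β+Σt) = Gamma(270, 50).
Posterior mean = 270/50 = 27/5; prior mean = 27/16 = 27/16. Difference = 27/5 − 27/16 = 297/80.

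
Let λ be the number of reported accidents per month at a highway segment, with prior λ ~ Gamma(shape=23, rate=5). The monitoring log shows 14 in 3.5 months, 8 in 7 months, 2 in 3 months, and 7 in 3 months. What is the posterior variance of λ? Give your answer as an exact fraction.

Total count: 14 + 8 + 2 + 7 = 31.
Total exposure: 3.5 + 7 + 3 + 3 = 16.5 months.
The Gamma prior is conjugate for the Poisson rate, so λ | data ~ Gamma(23+31, 5+16.5) = Gamma(54, 43/2).
Posterior variance = α'/β'² = 54/(1849/4) = 216/1849.

216/1849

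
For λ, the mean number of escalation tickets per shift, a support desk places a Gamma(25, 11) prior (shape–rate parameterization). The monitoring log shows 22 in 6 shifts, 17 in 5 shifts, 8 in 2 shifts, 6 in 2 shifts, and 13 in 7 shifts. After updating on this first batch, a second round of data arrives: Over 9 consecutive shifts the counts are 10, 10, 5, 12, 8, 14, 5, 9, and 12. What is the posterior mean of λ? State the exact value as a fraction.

Total count: 22 + 17 + 8 + 6 + 13 = 66.
Total exposure: 6 + 5 + 2 + 2 + 7 = 22 shifts.
After the first batch: Gamma(25 + 66, 11 + 22) = Gamma(91, 33).
Total count: 10 + 10 + 5 + 12 + 8 + 14 + 5 + 9 + 12 = 85.
Total exposure: 9 shifts.
After the second batch: Gamma(91 + 85, 33 + 9) = Gamma(176, 42).
Posterior mean = α'/β' = 176/42 = 88/21.

88/21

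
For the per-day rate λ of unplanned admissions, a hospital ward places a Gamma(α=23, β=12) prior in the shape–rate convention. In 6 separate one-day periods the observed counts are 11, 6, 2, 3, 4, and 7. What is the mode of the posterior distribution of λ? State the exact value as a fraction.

Total count: 11 + 6 + 2 + 3 + 4 + 7 = 33.
Total exposure: 6 days.
Conjugate update: add total count to the shape and total exposure to the rate, giving Gamma(56, 18).
Posterior mode = (α'−1)/β' = 55/18.

55/18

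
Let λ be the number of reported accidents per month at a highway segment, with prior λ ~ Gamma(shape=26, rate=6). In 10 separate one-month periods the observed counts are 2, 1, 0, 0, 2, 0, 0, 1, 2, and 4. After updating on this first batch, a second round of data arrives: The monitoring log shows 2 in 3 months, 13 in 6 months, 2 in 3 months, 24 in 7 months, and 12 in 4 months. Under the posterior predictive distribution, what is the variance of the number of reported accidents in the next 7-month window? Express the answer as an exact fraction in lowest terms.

Total count: 2 + 1 + 0 + 0 + 2 + 0 + 0 + 1 + 2 + 4 = 12.
Total exposure: 10 months.
After the first batch: Gamma(26 + 12, 6 + 10) = Gamma(38, 16).
Total count: 2 + 13 + 2 + 24 + 12 = 53.
Total exposure: 3 + 6 + 3 + 7 + 4 = 23 months.
After the second batch: Gamma(38 + 53, 16 + 23) = Gamma(91, 39).
The posterior predictive for a window of length T is Negative Binomial with variance T·α'·(β'+T)/β'² = 7·91·46/1521 = 2254/117.

2254/117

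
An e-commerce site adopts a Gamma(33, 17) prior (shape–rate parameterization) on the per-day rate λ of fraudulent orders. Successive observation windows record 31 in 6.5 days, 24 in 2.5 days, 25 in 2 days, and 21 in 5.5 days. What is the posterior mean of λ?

Total count: 31 + 24 + 25 + 21 = 101.
Total exposure: 6.5 + 2.5 + 2 + 5.5 = 16.5 days.
Posterior: α' = 33 + 101 = 134, β' = 17 + 16.5 = 67/2.
Posterior mean = α'/β' = 134/(67/2) = 4.

4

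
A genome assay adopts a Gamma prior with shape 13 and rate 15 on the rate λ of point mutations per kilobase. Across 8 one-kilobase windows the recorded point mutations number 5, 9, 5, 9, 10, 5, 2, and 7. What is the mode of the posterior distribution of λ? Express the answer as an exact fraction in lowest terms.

64/23

Total count: 5 + 9 + 5 + 9 + 10 + 5 + 2 + 7 = 52.
Total exposure: 8 kilobases.
Conjugate update: add total count to the shape and total exposure to the rate, giving Gamma(65, 23).
Posterior mode = (α'−1)/β' = 64/23.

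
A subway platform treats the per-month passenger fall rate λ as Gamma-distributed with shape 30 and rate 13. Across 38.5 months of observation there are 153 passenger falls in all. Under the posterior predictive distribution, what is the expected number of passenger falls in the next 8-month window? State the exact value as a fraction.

Total count 153 over total exposure 38.5 months.
The Gamma prior is conjugate for the Poisson rate, so λ | data ~ Gamma(30+153, 13+38.5) = Gamma(183, 103/2).
Predictive mean over an 8-month window = T·E[λ|data] = 8·183/(103/2) = 2928/103.

2928/103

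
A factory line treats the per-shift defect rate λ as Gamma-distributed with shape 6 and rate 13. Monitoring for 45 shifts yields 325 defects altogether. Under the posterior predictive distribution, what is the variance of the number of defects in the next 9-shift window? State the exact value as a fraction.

199593/3364

Total count 325 over total exposure 45 shifts.
Conjugate update: add total count to the shape and total exposure to the rate, giving Gamma(331, 58).
The posterior predictive for a window of length T is Negative Binomial with variance T·α'·(β'+T)/β'² = 9·331·67/3364 = 199593/3364.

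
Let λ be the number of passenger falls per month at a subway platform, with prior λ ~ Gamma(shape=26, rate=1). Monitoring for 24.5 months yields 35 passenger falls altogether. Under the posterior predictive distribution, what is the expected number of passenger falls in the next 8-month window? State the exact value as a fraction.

976/51

Total count 35 over total exposure 24.5 months.
Gamma(α, β) with Poisson data over total exposure Σt gives posterior Gamma(α+Σx, β+Σt) = Gamma(61, 51/2).
Predictive mean over an 8-month window = T·E[λ|data] = 8·61/(51/2) = 976/51.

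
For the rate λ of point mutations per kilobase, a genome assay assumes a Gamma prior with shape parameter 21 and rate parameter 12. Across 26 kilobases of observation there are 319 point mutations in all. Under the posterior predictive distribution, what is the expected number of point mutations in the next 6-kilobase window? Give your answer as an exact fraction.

1020/19

Total count 319 over total exposure 26 kilobases.
Gamma(α, β) with Poisson data over total exposure Σt gives posterior Gamma(α+Σx, β+Σt) = Gamma(340, 38).
Predictive mean over a 6-kilobase window = T·E[λ|data] = 6·340/38 = 1020/19.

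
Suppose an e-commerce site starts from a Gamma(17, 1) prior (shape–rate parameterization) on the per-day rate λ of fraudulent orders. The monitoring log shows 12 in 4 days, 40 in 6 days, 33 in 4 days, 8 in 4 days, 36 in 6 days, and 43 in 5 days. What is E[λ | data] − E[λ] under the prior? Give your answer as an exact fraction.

-107/10

Total count: 12 + 40 + 33 + 8 + 36 + 43 = 172.
Total exposure: 4 + 6 + 4 + 4 + 6 + 5 = 29 days.
The Gamma prior is conjugate for the Poisson rate, so λ | data ~ Gamma(17+172, 1+29) = Gamma(189, 30).
Posterior mean = 189/30 = 63/10; prior mean = 17/1 = 17. Difference = 63/10 − 17 = -107/10.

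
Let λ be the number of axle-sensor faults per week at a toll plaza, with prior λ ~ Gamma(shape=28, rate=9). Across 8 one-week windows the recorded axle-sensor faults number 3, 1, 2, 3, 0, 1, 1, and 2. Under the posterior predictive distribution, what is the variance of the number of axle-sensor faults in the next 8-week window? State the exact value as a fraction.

Total count: 3 + 1 + 2 + 3 + 0 + 1 + 1 + 2 = 13.
Total exposure: 8 weeks.
Gamma(α, β) with Poisson data over total exposure Σt gives posterior Gamma(α+Σx, β+Σt) = Gamma(41, 17).
The posterior predictive for a window of length T is Negative Binomial with variance T·α'·(β'+T)/β'² = 8·41·25/289 = 8200/289.

8200/289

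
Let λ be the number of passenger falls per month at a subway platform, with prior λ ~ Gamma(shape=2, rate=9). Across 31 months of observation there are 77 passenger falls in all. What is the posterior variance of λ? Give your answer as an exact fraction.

79/1600

Total count 77 over total exposure 31 months.
Posterior: α' = 2 + 77 = 79, β' = 9 + 31 = 40.
Posterior variance = α'/β'² = 79/1600.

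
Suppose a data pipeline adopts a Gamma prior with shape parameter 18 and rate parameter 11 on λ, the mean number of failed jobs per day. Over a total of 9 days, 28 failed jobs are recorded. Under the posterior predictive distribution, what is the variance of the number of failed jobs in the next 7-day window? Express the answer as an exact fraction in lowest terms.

4347/200

Total count 28 over total exposure 9 days.
By Gamma–Poisson conjugacy, the posterior is Gamma(α + Σx, β + Σt) = Gamma(18 + 28, 11 + 9) = Gamma(46, 20).
The posterior predictive for a window of length T is Negative Binomial with variance T·α'·(β'+T)/β'² = 7·46·27/400 = 4347/200.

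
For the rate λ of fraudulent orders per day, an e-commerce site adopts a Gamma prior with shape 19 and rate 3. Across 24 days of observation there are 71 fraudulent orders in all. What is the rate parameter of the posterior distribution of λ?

Total count 71 over total exposure 24 days.
Gamma(α, β) with Poisson data over total exposure Σt gives posterior Gamma(α+Σx, β+Σt) = Gamma(90, 27).

27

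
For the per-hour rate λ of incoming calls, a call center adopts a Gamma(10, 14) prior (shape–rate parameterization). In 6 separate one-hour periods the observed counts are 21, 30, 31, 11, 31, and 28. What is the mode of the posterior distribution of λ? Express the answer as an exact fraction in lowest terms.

161/20

Total count: 21 + 30 + 31 + 11 + 31 + 28 = 152.
Total exposure: 6 hours.
Posterior: α' = 10 + 152 = 162, β' = 14 + 6 = 20.
Posterior mode = (α'−1)/β' = 161/20.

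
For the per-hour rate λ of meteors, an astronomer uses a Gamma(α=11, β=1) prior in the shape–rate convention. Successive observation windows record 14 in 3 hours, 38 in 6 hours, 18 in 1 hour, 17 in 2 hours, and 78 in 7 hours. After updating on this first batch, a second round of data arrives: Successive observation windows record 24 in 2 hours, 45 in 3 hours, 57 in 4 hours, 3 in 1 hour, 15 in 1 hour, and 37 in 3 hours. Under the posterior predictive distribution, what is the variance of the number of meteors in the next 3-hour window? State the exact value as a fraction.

Total count: 14 + 38 + 18 + 17 + 78 = 165.
Total exposure: 3 + 6 + 1 + 2 + 7 = 19 hours.
After the first batch: Gamma(11 + 165, 1 + 19) = Gamma(176, 20).
Total count: 24 + 45 + 57 + 3 + 15 + 37 = 181.
Total exposure: 2 + 3 + 4 + 1 + 1 + 3 = 14 hours.
After the second batch: Gamma(176 + 181, 20 + 14) = Gamma(357, 34).
The posterior predictive for a window of length T is Negative Binomial with variance T·α'·(β'+T)/β'² = 3·357·37/1156 = 2331/68.

2331/68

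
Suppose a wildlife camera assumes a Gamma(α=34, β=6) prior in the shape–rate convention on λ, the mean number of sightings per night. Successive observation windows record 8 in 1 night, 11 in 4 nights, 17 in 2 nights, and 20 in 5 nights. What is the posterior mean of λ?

Total count: 8 + 11 + 17 + 20 = 56.
Total exposure: 1 + 4 + 2 + 5 = 12 nights.
Posterior: α' = 34 + 56 = 90, β' = 6 + 12 = 18.
Posterior mean = α'/β' = 90/18 = 5.

5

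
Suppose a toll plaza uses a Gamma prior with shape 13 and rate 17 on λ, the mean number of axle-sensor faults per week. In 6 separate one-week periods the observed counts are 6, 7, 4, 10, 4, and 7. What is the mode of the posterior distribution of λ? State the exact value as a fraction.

50/23

Total count: 6 + 7 + 4 + 10 + 4 + 7 = 38.
Total exposure: 6 weeks.
Conjugate update: add total count to the shape and total exposure to the rate, giving Gamma(51, 23).
Posterior mode = (α'−1)/β' = 50/23.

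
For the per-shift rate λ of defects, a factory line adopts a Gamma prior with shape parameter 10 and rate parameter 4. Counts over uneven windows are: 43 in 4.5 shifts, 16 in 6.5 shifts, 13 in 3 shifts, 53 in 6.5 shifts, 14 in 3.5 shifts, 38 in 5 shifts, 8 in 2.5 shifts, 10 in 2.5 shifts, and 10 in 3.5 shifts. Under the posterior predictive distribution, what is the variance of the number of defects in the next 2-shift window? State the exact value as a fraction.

74820/6889

Total count: 43 + 16 + 13 + 53 + 14 + 38 + 8 + 10 + 10 = 205.
Total exposure: 4.5 + 6.5 + 3 + 6.5 + 3.5 + 5 + 2.5 + 2.5 + 3.5 = 37.5 shifts.
The Gamma prior is conjugate for the Poisson rate, so λ | data ~ Gamma(10+205, 4+37.5) = Gamma(215, 83/2).
The posterior predictive for a window of length T is Negative Binomial with variance T·α'·(β'+T)/β'² = 2·215·(87/2)/(6889/4) = 74820/6889.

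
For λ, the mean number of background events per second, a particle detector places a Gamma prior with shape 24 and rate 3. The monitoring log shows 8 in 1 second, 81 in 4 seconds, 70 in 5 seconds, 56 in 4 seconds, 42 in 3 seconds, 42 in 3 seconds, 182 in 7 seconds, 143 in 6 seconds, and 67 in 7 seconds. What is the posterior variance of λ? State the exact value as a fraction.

715/1849

Total count: 8 + 81 + 70 + 56 + 42 + 42 + 182 + 143 + 67 = 691.
Total exposure: 1 + 4 + 5 + 4 + 3 + 3 + 7 + 6 + 7 = 40 seconds.
Conjugate update: add total count to the shape and total exposure to the rate, giving Gamma(715, 43).
Posterior variance = α'/β'² = 715/1849.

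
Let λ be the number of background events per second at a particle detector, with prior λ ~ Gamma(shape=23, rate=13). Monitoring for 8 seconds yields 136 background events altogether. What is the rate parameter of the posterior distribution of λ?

Total count 136 over total exposure 8 seconds.
The Gamma prior is conjugate for the Poisson rate, so λ | data ~ Gamma(23+136, 13+8) = Gamma(159, 21).

21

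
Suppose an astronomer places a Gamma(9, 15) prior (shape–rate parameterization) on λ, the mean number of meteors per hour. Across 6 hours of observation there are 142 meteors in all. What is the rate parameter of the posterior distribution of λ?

Total count 142 over total exposure 6 hours.
By Gamma–Poisson conjugacy, the posterior is Gamma(α + Σx, β + Σt) = Gamma(9 + 142, 15 + 6) = Gamma(151, 21).

21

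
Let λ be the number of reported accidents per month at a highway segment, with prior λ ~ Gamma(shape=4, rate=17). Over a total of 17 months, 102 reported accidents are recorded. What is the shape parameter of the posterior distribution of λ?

Total count 102 over total exposure 17 months.
Gamma(α, β) with Poisson data over total exposure Σt gives posterior Gamma(α+Σx, β+Σt) = Gamma(106, 34).

106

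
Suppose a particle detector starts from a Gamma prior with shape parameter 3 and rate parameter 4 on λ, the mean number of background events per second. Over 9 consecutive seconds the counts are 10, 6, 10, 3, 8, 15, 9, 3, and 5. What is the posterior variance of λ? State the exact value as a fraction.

72/169

Total count: 10 + 6 + 10 + 3 + 8 + 15 + 9 + 3 + 5 = 69.
Total exposure: 9 seconds.
By Gamma–Poisson conjugacy, the posterior is Gamma(α + Σx, β + Σt) = Gamma(3 + 69, 4 + 9) = Gamma(72, 13).
Posterior variance = α'/β'² = 72/169.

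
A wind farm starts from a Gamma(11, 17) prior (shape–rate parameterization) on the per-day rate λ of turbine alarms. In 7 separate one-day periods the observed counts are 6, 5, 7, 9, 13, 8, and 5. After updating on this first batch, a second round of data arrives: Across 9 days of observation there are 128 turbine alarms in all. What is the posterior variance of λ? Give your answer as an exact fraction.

64/363

Total count: 6 + 5 + 7 + 9 + 13 + 8 + 5 = 53.
Total exposure: 7 days.
After the first batch: Gamma(11 + 53, 17 + 7) = Gamma(64, 24).
Total count 128 over total exposure 9 days.
After the second batch: Gamma(64 + 128, 24 + 9) = Gamma(192, 33).
Posterior variance = α'/β'² = 192/1089 = 64/363.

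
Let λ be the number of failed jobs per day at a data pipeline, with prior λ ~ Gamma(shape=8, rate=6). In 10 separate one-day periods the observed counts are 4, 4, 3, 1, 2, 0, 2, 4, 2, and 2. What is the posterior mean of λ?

Total count: 4 + 4 + 3 + 1 + 2 + 0 + 2 + 4 + 2 + 2 = 24.
Total exposure: 10 days.
By Gamma–Poisson conjugacy, the posterior is Gamma(α + Σx, β + Σt) = Gamma(8 + 24, 6 + 10) = Gamma(32, 16).
Posterior mean = α'/β' = 32/16 = 2.

2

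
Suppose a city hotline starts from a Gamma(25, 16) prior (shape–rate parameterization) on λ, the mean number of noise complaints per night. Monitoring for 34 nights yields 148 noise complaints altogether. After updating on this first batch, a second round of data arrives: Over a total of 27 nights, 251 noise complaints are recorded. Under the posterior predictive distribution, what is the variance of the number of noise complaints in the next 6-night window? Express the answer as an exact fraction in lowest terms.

Total count 148 over total exposure 34 nights.
After the first batch: Gamma(25 + 148, 16 + 34) = Gamma(173, 50).
Total count 251 over total exposure 27 nights.
After the second batch: Gamma(173 + 251, 50 + 27) = Gamma(424, 77).
The posterior predictive for a window of length T is Negative Binomial with variance T·α'·(β'+T)/β'² = 6·424·83/5929 = 211152/5929.

211152/5929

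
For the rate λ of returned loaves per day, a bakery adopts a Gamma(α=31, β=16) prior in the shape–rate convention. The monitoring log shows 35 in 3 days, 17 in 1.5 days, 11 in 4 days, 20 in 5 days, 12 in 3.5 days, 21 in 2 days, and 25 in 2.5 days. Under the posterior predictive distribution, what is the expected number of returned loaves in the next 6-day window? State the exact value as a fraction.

688/25

Total count: 35 + 17 + 11 + 20 + 12 + 21 + 25 = 141.
Total exposure: 3 + 1.5 + 4 + 5 + 3.5 + 2 + 2.5 = 21.5 days.
Gamma(α, β) with Poisson data over total exposure Σt gives posterior Gamma(α+Σx, β+Σt) = Gamma(172, 75/2).
Predictive mean over a 6-day window = T·E[λ|data] = 6·172/(75/2) = 688/25.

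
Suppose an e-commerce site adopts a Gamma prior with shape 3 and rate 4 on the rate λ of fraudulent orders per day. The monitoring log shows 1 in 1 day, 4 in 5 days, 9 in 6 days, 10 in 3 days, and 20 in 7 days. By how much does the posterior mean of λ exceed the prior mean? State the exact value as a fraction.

Total count: 1 + 4 + 9 + 10 + 20 = 44.
Total exposure: 1 + 5 + 6 + 3 + 7 = 22 days.
Posterior: α' = 3 + 44 = 47, β' = 4 + 22 = 26.
Posterior mean = 47/26 = 47/26; prior mean = 3/4 = 3/4. Difference = 47/26 − 3/4 = 55/52.

55/52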